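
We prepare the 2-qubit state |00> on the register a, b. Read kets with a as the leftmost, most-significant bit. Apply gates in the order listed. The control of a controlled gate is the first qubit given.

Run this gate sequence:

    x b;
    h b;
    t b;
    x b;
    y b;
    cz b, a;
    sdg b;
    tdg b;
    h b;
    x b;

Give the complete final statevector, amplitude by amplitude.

The final amplitudes are 1/2 - I/2 on |00>, -1/2 - I/2 on |01>, 0 on |10>, 0 on |11>.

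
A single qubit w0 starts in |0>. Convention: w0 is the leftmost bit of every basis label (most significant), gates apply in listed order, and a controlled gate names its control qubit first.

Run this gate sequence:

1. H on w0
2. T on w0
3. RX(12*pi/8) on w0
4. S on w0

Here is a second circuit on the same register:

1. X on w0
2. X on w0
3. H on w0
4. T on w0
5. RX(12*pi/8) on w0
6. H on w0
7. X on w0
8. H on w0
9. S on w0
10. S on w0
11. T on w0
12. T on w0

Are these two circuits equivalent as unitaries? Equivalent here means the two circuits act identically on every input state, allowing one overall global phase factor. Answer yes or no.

Yes: on every input state the two circuits agree up to one overall phase factor.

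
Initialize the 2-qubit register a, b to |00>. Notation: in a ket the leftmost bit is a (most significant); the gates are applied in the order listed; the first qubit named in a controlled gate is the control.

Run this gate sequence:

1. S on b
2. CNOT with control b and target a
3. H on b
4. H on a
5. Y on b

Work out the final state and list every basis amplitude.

The resulting statevector has amplitude -I/2 on |00>, I/2 on |01>, -I/2 on |10>, I/2 on |11>.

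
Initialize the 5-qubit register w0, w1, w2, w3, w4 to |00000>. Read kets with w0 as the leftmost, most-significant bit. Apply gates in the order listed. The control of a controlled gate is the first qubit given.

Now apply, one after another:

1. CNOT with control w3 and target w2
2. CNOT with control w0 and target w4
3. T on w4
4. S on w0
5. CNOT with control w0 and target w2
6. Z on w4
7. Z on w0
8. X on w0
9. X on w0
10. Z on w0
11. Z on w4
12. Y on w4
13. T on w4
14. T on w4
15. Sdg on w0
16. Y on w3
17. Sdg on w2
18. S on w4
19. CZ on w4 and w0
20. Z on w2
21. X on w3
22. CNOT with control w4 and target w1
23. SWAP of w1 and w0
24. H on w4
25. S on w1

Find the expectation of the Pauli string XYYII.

In the final state, XYYII has expectation 0. Key observation: gates 6-11 undo each other exactly, leaving only the rest of the circuit to track.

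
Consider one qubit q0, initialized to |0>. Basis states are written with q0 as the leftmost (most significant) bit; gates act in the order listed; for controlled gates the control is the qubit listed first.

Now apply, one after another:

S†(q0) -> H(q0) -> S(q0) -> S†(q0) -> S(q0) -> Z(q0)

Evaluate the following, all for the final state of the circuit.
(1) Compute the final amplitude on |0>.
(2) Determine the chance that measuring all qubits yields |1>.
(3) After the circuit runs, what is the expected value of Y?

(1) |0> carries amplitude sqrt(2)/2 in the final state.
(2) The probability of measuring |1> is 1/2.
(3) In the final state, Y has expectation -1.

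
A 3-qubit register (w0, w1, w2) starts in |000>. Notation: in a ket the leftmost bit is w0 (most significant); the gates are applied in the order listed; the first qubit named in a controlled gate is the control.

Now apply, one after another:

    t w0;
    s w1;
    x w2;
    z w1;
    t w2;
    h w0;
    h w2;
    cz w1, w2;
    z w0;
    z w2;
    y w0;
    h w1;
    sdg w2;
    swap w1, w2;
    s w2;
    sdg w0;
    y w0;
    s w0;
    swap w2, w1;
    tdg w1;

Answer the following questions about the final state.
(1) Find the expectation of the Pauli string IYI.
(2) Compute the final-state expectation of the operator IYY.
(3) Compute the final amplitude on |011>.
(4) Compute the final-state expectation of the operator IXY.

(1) In the final state, IYI has expectation sqrt(2)/2.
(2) The expectation value of IYY is -sqrt(2)/2.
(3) |011> carries amplitude -sqrt(2)*I/4 in the final state.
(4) The observable IXY averages to -sqrt(2)/2.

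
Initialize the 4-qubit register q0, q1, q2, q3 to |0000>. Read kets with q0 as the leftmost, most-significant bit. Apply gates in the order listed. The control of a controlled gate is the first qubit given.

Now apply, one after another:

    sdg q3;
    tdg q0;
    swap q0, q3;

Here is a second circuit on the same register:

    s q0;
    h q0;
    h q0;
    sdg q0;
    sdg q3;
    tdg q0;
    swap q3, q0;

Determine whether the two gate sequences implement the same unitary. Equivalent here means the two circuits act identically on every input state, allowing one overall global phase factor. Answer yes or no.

Yes, they are equivalent — the unitaries differ by at most a global phase.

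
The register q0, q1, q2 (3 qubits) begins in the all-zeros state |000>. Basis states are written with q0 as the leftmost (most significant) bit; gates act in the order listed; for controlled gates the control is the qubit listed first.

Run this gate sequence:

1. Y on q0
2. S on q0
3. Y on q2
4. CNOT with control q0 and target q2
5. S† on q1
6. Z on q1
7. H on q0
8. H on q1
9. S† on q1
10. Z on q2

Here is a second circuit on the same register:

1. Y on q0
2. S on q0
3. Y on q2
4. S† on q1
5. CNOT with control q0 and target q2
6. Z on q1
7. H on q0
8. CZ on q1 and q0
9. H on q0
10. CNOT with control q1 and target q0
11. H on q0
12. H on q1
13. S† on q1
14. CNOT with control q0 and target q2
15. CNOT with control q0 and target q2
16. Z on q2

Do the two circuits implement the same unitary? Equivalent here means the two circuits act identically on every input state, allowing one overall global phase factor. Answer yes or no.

Yes: on every input state the two circuits agree up to one overall phase factor.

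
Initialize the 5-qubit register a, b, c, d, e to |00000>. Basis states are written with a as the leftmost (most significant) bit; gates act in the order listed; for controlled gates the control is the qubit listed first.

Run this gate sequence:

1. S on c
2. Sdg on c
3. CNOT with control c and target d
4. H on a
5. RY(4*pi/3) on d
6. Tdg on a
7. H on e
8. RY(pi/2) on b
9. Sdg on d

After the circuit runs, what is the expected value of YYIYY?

The expectation value of YYIYY is 0.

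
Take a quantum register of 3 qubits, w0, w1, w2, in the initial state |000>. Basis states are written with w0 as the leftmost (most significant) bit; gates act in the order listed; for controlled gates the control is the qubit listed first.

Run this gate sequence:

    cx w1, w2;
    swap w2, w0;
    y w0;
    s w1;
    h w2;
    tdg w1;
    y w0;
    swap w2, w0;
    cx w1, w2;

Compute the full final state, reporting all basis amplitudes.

The resulting statevector has amplitude sqrt(2)/2 on |000>, sqrt(2)/2 on |100>, and 0 on every other basis state.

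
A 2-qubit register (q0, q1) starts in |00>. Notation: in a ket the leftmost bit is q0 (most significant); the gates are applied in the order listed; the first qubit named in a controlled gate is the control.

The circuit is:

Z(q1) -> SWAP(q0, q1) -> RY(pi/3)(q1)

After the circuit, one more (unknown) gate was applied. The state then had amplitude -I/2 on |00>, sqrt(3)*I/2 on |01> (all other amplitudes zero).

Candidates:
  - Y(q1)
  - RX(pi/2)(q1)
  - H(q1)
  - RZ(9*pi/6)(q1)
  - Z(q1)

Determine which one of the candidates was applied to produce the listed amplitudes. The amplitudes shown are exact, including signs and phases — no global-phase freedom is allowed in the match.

It was Y(q1) that produced the state shown.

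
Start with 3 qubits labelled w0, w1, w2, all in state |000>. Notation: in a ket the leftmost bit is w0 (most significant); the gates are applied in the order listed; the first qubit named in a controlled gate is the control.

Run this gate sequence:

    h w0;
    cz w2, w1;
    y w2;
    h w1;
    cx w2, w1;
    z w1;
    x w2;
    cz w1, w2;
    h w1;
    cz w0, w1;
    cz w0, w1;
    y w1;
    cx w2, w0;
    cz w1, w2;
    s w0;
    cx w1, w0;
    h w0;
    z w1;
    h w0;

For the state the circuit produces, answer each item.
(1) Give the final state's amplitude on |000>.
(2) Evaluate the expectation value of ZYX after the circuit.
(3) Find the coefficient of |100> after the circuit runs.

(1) The final state's coefficient on |000> equals sqrt(2)/2.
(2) In the final state, ZYX has expectation 0.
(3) The amplitude on |100> is sqrt(2)*I/2.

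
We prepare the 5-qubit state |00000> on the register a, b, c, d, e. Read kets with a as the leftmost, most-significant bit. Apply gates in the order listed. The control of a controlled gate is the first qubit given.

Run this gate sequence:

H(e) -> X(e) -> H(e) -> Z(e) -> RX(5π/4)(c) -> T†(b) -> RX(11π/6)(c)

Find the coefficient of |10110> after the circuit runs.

The final state's coefficient on |10110> equals 0. Key observation: steps 1-4 multiply out to the identity, so the circuit reduces to the remaining gates.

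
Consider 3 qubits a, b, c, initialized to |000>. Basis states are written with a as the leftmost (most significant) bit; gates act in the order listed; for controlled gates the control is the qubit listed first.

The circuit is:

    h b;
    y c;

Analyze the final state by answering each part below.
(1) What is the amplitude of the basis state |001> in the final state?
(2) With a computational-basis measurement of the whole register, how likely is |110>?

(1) The amplitude on |001> is sqrt(2)*I/2.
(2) A full measurement returns |110> with probability 0.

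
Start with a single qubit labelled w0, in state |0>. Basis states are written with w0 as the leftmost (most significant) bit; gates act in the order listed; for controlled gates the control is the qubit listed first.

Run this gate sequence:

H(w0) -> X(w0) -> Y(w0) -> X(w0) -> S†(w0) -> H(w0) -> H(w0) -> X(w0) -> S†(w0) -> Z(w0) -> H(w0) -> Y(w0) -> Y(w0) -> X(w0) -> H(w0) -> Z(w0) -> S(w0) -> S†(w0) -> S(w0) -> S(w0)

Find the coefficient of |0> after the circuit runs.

|0> carries amplitude -sqrt(2)/2 in the final state.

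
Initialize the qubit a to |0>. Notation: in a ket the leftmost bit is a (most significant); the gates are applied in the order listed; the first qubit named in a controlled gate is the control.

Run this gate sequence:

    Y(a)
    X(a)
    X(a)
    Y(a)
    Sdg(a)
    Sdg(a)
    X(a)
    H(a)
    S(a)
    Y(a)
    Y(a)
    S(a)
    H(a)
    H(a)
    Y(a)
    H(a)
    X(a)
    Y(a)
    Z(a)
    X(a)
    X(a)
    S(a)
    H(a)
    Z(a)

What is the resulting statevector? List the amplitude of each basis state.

The resulting statevector has amplitude -sqrt(2)*I/2 on |0>, -sqrt(2)*I/2 on |1>.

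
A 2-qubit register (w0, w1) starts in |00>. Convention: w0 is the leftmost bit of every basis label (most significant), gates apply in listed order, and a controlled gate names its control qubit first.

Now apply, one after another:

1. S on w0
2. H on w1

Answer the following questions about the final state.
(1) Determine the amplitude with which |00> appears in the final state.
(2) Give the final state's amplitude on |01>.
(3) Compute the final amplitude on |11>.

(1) |00> carries amplitude sqrt(2)/2 in the final state.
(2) The final state's coefficient on |01> equals sqrt(2)/2.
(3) The amplitude on |11> is 0.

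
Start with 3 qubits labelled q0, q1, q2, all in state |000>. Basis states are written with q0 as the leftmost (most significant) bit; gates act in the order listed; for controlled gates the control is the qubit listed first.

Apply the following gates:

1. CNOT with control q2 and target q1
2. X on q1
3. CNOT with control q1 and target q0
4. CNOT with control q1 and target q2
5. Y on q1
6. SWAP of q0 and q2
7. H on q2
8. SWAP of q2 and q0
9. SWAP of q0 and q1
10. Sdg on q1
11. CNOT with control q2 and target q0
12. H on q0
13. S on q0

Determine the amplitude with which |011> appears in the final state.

The final state's coefficient on |011> equals 1/2.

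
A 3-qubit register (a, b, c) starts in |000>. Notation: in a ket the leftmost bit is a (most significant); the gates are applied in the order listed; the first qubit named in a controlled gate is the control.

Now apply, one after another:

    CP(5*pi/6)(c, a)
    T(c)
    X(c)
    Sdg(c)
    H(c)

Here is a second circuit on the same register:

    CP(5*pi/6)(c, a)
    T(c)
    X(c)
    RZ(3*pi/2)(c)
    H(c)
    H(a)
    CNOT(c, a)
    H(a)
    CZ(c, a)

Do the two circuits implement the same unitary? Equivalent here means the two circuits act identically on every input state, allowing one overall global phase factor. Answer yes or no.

Yes, they are equivalent — the unitaries differ by at most a global phase.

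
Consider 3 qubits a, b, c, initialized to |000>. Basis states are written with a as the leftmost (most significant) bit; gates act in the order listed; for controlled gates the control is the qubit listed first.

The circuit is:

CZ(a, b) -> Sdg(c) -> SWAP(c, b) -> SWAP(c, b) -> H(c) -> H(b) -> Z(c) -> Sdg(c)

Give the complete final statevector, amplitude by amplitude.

The final amplitudes are 1/2 on |000>, I/2 on |001>, 1/2 on |010>, I/2 on |011>, 0 on |100>, 0 on |101>, 0 on |110>, 0 on |111>.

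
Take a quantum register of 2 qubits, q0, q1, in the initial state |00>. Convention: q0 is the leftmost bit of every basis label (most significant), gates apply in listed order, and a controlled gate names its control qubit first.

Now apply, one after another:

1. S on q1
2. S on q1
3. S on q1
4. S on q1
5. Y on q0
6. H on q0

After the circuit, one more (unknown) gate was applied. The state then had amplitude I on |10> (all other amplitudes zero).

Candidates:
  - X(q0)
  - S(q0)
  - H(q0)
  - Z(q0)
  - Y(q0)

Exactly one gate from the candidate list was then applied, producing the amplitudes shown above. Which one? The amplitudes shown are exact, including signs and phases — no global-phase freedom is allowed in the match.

The applied gate was H(q0). Key observation: gates 1-4 undo each other exactly, leaving only the rest of the circuit to track.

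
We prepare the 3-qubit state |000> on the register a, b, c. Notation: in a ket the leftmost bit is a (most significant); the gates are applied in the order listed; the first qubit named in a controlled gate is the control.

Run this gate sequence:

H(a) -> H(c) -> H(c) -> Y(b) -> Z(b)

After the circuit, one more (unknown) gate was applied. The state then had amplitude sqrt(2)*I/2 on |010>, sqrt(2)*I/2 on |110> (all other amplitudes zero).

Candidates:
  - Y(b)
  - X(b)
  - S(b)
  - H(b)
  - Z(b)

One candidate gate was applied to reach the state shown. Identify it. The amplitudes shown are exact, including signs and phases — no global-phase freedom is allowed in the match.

It was Z(b) that produced the state shown. Key observation: gates 2-3 undo each other exactly, leaving only the rest of the circuit to track.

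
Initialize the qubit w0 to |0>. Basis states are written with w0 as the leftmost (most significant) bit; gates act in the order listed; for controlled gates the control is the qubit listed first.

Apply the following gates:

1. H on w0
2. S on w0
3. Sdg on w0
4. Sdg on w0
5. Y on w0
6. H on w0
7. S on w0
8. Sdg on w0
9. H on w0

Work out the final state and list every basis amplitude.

The final amplitudes are -sqrt(2)/2 on |0>, sqrt(2)*I/2 on |1>.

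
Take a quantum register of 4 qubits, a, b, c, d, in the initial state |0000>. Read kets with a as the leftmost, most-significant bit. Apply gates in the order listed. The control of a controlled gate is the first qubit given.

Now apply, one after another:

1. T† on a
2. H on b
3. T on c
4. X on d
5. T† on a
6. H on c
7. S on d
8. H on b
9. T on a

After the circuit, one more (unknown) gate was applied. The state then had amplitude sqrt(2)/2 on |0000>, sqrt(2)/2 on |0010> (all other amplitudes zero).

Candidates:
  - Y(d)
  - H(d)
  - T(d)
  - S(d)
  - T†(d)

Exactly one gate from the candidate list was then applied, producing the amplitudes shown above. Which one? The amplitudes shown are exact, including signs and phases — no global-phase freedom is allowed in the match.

It was Y(d) that produced the state shown.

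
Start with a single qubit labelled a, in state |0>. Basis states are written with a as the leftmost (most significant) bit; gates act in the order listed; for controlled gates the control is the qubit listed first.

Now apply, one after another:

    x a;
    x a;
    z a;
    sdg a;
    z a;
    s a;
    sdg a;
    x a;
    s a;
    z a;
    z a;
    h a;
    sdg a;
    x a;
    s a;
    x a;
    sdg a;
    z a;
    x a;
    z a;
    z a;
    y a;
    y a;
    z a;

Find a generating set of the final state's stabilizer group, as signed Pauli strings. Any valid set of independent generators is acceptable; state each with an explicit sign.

The final state is stabilized by the group generated by +Y; other independent generating sets are equally valid.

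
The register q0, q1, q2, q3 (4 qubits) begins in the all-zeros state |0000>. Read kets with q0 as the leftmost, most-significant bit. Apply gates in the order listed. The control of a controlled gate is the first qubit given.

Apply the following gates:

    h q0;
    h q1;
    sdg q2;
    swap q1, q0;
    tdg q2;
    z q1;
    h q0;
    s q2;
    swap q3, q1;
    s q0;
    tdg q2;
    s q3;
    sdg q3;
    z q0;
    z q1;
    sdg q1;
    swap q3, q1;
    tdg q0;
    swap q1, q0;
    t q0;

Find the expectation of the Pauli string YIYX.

The observable YIYX averages to 0.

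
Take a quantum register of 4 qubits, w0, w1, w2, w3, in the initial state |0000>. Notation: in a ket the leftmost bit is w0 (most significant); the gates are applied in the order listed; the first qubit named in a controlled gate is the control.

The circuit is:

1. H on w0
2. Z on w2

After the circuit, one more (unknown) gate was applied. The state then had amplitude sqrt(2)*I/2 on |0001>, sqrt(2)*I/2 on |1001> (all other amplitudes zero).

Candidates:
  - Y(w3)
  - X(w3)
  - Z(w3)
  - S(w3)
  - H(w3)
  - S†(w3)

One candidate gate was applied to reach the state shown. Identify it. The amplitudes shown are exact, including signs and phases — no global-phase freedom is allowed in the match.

The applied gate was Y(w3).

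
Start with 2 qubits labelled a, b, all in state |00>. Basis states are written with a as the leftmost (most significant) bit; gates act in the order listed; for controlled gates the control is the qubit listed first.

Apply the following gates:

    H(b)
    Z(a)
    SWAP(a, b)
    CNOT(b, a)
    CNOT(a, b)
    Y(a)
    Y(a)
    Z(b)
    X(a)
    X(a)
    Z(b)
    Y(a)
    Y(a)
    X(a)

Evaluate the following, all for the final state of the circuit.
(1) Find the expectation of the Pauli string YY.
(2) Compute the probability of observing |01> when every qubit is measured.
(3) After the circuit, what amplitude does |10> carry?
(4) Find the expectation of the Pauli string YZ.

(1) The observable YY averages to 1.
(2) The probability of measuring |01> is 1/2.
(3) |10> carries amplitude sqrt(2)/2 in the final state.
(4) In the final state, YZ has expectation 0.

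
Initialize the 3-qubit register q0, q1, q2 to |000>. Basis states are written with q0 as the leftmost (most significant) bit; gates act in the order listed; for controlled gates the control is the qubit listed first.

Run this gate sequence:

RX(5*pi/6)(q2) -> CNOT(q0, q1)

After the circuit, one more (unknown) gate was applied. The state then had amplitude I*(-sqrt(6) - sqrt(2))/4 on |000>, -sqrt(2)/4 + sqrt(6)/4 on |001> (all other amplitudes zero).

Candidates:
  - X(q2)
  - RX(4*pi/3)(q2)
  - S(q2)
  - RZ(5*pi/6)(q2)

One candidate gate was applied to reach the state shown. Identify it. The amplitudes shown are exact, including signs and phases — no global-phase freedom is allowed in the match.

The unique candidate consistent with the amplitudes is X(q2).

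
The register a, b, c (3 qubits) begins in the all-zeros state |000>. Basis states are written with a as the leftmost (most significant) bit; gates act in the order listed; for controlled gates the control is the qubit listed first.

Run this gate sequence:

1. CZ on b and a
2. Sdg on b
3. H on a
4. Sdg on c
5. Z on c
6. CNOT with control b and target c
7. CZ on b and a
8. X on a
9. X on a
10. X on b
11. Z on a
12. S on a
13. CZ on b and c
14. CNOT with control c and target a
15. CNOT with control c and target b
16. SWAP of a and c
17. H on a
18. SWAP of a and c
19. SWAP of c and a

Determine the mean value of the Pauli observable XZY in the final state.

The expectation value of XZY is 1. Key observation: the block from step 8 through step 9 cancels to the identity and can be dropped.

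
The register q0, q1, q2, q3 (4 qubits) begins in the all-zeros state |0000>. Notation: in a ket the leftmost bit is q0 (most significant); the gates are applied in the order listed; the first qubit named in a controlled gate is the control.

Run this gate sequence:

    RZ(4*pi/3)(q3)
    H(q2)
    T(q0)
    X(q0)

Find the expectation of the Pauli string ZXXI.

In the final state, ZXXI has expectation 0.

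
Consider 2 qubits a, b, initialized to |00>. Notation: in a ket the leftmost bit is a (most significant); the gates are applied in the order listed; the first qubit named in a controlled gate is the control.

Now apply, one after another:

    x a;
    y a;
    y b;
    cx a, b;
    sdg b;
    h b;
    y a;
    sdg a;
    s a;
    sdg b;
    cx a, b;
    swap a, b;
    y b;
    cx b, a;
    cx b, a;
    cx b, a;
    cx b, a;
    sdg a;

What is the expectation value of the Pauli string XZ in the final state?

In the final state, XZ has expectation -1. Key observation: gates 14-15 undo each other exactly, leaving only the rest of the circuit to track.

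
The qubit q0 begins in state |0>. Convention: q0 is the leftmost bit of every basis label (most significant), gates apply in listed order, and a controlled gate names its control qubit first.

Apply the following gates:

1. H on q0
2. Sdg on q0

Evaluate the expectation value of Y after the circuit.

The observable Y averages to -1.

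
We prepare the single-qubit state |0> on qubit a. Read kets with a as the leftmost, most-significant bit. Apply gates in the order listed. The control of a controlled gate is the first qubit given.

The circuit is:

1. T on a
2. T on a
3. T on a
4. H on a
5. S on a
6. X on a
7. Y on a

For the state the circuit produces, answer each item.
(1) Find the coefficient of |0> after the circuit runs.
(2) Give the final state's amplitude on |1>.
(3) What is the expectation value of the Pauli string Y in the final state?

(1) |0> carries amplitude -sqrt(2)*I/2 in the final state.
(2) The amplitude on |1> is -sqrt(2)/2.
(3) In the final state, Y has expectation -1.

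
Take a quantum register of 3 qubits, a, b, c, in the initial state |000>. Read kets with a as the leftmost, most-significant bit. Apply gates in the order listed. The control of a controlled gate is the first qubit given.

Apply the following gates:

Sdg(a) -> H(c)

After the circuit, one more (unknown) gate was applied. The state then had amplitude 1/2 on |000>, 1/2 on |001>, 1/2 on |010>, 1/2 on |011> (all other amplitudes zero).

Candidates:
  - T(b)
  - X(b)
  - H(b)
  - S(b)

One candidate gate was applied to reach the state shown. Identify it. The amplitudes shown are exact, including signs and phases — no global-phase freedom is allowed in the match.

The unique candidate consistent with the amplitudes is H(b).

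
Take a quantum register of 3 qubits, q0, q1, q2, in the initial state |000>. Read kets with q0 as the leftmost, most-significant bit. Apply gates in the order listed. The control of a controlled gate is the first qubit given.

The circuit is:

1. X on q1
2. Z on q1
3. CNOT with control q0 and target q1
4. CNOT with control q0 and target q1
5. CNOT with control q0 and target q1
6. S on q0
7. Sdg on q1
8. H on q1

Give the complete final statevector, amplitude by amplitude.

After the circuit, the state carries amplitude sqrt(2)*I/2 on |000>, -sqrt(2)*I/2 on |010>, and 0 on every other basis state. Key observation: the block from step 4 through step 5 cancels to the identity and can be dropped.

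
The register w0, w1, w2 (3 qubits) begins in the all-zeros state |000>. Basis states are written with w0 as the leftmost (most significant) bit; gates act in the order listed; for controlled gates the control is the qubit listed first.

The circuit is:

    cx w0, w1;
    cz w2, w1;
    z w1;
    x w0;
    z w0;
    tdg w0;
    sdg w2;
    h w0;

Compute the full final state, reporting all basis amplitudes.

After the circuit, the state carries amplitude sqrt(2)*exp(3*I*pi/4)/2 on |000>, -sqrt(2)*exp(3*I*pi/4)/2 on |100>, and 0 on every other basis state.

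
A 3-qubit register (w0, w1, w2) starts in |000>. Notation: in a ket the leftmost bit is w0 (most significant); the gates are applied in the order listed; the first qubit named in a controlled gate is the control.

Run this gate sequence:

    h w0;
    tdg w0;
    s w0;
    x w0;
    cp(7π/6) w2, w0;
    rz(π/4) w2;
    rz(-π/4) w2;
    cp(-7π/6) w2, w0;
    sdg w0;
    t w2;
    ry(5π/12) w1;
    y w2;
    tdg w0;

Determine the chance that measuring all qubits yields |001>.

Outcome |001> occurs with probability -sqrt(2)/16 + sqrt(6)/16 + 1/4.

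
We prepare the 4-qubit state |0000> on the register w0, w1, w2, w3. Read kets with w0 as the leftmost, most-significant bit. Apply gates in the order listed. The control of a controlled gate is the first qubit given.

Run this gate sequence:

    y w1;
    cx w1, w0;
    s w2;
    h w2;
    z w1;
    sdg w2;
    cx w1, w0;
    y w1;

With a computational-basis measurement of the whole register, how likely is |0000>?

The probability of measuring |0000> is 1/2.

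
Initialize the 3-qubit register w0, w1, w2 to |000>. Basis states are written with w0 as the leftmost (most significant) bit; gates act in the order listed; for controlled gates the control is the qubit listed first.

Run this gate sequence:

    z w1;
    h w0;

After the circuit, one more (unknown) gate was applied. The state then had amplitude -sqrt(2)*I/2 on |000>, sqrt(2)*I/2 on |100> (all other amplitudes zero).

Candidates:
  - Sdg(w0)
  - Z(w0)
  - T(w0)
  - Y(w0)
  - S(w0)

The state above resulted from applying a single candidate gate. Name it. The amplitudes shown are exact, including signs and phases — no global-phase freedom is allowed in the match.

It was Y(w0) that produced the state shown.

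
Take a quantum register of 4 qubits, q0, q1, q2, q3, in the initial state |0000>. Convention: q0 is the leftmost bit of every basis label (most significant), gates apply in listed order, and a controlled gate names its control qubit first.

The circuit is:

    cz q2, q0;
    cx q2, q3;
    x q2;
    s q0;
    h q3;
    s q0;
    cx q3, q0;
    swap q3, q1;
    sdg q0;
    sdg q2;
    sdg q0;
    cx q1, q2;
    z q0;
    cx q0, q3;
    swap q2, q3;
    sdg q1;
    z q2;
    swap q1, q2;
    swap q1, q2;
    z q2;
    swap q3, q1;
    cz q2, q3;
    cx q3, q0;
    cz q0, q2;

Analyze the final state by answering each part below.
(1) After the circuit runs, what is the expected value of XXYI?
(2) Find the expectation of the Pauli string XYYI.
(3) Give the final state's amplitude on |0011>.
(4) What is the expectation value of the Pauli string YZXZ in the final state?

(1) The observable XXYI averages to 0. Key observation: steps 17-20 multiply out to the identity, so the circuit reduces to the remaining gates.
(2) The observable XYYI averages to 0.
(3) The amplitude on |0011> is sqrt(2)/2.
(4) In the final state, YZXZ has expectation 0.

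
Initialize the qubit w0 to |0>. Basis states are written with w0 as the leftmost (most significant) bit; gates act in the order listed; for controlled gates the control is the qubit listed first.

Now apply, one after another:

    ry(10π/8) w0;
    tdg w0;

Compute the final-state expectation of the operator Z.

In the final state, Z has expectation -sqrt(2)/2.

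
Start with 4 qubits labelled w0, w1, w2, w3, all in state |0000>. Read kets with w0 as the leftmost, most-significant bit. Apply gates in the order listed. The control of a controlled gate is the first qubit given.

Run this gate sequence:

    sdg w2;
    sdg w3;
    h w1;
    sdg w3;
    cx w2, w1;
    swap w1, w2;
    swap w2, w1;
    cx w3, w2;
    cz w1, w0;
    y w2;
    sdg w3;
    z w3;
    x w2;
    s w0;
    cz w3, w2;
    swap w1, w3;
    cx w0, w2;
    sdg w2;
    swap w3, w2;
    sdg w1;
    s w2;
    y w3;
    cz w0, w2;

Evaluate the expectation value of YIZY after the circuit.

In the final state, YIZY has expectation 0.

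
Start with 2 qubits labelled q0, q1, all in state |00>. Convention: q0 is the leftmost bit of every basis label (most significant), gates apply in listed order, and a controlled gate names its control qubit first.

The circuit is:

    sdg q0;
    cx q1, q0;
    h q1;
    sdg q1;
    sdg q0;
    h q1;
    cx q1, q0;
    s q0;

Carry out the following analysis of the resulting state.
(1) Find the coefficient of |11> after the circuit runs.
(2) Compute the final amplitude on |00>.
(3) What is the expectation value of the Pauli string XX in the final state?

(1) The amplitude on |11> is -1/2 + I/2.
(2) The amplitude on |00> is 1/2 - I/2.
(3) The observable XX averages to -1.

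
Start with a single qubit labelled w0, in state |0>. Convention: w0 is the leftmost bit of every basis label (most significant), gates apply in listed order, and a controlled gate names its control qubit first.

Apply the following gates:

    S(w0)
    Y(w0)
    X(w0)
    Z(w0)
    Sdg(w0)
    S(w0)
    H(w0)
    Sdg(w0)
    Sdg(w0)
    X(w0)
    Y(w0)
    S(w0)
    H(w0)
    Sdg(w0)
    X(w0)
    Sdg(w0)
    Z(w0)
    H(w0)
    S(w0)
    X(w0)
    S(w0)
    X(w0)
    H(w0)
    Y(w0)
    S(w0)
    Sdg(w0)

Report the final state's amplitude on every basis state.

After the circuit, the state carries amplitude -1/2 + I/2 on |0>, 1/2 + I/2 on |1>.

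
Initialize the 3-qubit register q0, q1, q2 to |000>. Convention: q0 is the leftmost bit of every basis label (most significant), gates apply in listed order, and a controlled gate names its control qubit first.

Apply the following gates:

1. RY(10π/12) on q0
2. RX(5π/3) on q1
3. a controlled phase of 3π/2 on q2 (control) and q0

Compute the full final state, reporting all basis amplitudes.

After the circuit, the state carries amplitude -3*sqrt(2)/8 + sqrt(6)/8 on |000>, 0 on |001>, I*(-sqrt(6) + sqrt(2))/8 on |010>, 0 on |011>, -3*sqrt(2)/8 - sqrt(6)/8 on |100>, 0 on |101>, I*(-sqrt(6) - sqrt(2))/8 on |110>, 0 on |111>.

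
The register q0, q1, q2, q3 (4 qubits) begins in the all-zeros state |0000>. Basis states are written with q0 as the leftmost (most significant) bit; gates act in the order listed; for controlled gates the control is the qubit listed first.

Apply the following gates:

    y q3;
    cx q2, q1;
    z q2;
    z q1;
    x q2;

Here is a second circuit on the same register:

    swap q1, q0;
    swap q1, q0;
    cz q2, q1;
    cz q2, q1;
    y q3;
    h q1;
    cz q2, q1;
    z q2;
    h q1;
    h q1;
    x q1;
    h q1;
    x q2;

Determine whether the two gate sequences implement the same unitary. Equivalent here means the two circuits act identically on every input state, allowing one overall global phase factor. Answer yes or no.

Yes: on every input state the two circuits agree up to one overall phase factor.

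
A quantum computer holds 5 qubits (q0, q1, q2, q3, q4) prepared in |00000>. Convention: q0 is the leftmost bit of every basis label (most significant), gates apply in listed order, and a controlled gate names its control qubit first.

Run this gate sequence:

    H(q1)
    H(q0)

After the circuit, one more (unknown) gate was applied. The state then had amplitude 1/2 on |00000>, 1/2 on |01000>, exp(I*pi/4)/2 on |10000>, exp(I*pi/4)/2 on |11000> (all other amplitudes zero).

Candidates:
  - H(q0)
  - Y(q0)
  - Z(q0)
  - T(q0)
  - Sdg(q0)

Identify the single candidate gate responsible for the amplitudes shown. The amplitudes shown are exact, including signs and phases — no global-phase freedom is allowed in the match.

It was T(q0) that produced the state shown.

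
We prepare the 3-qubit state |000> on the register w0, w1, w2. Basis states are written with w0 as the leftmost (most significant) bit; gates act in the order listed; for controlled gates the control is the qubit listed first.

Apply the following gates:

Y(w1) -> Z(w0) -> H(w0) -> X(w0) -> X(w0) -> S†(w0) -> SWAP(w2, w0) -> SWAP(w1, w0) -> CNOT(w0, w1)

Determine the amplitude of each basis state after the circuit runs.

The resulting statevector has amplitude sqrt(2)*I/2 on |110>, sqrt(2)/2 on |111>, and 0 on every other basis state.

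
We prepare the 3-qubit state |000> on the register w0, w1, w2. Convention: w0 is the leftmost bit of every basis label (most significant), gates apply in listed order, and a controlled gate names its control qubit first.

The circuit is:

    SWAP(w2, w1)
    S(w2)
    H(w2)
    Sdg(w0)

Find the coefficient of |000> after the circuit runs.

The amplitude on |000> is sqrt(2)/2.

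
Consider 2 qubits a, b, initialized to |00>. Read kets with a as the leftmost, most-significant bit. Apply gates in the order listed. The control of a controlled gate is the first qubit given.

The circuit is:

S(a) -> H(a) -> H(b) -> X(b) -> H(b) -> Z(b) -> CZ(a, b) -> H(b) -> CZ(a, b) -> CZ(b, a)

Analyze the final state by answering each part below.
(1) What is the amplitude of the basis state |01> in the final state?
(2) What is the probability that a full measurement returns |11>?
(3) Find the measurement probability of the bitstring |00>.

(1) The amplitude on |01> is 1/2. Key observation: steps 3-6 multiply out to the identity, so the circuit reduces to the remaining gates.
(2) A full measurement returns |11> with probability 1/4.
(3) Outcome |00> occurs with probability 1/4.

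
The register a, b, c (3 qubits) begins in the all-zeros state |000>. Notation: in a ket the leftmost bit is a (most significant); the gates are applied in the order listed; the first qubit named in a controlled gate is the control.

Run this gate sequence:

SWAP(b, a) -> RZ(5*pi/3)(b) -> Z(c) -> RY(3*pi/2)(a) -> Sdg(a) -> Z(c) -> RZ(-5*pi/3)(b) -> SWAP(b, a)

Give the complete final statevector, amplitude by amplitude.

After the circuit, the state carries amplitude -sqrt(2)/2 on |000>, -sqrt(2)*I/2 on |010>, and 0 on every other basis state.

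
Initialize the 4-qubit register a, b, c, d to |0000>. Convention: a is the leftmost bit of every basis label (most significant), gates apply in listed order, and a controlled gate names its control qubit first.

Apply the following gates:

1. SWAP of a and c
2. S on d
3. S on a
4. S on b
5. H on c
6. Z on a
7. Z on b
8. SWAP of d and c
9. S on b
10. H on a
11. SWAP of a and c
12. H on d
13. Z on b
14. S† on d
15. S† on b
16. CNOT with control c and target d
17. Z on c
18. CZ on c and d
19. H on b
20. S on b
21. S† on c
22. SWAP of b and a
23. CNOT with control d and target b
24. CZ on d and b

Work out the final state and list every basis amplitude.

After the circuit, the state carries amplitude 1/2 on |0000>, I/2 on |0111>, I/2 on |1000>, -1/2 on |1111>, and 0 on every other basis state.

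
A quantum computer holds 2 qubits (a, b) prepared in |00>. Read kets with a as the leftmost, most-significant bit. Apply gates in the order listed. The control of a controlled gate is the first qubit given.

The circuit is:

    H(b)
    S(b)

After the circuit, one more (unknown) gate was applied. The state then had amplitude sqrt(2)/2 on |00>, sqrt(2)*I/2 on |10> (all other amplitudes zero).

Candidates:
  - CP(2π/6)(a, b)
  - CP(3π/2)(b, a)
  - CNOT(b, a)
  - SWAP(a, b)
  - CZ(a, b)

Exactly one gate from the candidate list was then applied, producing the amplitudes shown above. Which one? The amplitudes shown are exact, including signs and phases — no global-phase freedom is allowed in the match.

It was SWAP(a, b) that produced the state shown.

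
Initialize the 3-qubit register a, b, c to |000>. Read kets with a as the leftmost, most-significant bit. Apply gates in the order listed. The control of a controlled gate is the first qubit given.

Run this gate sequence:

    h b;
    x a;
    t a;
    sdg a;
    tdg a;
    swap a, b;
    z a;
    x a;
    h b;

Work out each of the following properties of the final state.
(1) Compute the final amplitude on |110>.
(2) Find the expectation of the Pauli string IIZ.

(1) |110> carries amplitude I/2 in the final state.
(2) In the final state, IIZ has expectation 1.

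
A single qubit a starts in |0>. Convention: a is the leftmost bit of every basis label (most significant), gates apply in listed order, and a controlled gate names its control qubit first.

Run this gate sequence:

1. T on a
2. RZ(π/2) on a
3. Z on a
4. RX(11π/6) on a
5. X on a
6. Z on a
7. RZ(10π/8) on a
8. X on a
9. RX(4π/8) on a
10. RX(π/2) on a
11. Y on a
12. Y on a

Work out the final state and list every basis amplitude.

The final amplitudes are (-sqrt(2) + sqrt(6))*exp(I*pi/8)/4 on |0>, (-sqrt(6) - sqrt(2))*exp(7*I*pi/8)/4 on |1>.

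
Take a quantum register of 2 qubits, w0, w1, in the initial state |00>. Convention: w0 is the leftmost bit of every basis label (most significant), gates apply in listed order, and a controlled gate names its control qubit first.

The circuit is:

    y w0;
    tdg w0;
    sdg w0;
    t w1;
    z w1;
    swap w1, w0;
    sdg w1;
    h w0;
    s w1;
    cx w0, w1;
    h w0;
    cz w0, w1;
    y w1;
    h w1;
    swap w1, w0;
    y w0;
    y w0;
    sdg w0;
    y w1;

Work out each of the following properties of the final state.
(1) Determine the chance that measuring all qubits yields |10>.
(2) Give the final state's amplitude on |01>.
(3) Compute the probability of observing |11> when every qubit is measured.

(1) Outcome |10> occurs with probability 1/2.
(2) The amplitude on |01> is 0.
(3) The probability of measuring |11> is 1/2.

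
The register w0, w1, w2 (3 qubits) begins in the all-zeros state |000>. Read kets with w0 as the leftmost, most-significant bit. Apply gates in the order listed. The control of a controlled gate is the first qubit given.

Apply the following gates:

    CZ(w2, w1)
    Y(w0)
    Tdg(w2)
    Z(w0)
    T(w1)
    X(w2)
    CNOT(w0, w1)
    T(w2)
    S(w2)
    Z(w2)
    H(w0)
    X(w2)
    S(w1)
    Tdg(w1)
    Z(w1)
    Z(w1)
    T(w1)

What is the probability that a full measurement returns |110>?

A full measurement returns |110> with probability 1/2. Key observation: steps 14-17 multiply out to the identity, so the circuit reduces to the remaining gates.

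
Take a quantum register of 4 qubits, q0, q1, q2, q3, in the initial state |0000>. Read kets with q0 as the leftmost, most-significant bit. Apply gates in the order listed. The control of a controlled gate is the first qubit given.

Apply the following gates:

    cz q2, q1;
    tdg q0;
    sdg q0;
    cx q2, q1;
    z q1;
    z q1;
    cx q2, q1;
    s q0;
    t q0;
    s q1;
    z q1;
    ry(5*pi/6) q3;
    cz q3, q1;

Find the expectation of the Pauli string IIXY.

In the final state, IIXY has expectation 0. Key observation: the block from step 2 through step 9 cancels to the identity and can be dropped.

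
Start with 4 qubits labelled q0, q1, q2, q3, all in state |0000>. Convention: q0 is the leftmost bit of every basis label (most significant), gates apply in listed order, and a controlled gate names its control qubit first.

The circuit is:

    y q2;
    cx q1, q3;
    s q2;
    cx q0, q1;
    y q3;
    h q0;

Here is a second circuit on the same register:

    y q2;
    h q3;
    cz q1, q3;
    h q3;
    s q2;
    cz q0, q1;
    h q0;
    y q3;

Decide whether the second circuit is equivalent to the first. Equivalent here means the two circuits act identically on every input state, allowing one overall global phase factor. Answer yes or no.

No, they are not equivalent — no single phase factor reconciles the two unitaries.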